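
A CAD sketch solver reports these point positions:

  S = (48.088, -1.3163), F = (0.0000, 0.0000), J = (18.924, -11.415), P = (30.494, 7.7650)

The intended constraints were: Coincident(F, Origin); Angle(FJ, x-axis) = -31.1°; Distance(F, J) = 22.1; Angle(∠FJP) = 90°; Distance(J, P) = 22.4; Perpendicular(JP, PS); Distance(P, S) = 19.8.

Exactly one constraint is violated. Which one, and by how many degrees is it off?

Perpendicular(JP, PS) — off by 3.80°.

F = (0.00, 0.00) ✓; FJ at -31.10° ✓; |FJ| = 22.10 ✓; ∠FJP = 90.00° ✓; |JP| = 22.40 ✓; ∠(JP, PS) = 86.20° ✗; |PS| = 19.80 ✓.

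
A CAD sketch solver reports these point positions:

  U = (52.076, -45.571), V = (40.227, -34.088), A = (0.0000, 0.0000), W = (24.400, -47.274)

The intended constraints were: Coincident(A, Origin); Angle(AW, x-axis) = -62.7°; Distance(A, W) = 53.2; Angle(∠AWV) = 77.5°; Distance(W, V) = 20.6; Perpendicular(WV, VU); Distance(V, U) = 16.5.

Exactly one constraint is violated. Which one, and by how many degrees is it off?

Perpendicular(WV, VU) — off by 6.10°.

A = (0.00, 0.00) ✓; AW at -62.70° ✓; |AW| = 53.20 ✓; ∠AWV = 77.50° ✓; |WV| = 20.60 ✓; ∠(WV, VU) = 83.90° ✗; |VU| = 16.50 ✓.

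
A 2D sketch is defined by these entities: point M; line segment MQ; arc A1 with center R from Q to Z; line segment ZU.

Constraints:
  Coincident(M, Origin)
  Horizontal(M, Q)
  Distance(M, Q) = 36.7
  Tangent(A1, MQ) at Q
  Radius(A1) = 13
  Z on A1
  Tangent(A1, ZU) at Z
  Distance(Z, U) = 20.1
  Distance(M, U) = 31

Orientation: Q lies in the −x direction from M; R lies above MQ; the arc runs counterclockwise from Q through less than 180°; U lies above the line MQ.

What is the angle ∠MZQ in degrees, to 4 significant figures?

129.6°

M is at the origin; MQ is horizontal with |MQ| = 36.7 and Q on the −x side, so Q = (-36.70, 0.000). A1 meets MQ tangentially, so RQ is at right angles to MQ, so R = Q + (0, 13) = (-36.70, 13.00). Since RZ ⟂ ZU (tangency), |RU| = √(13.0² + 20.1²) = 23.94 regardless of where Z sits on A1. So U lies on both circle(M, 31.0) and circle(R, 23.94); the above-MQ intersection is U = (-16.68, 26.13). Z is the foot of the tangent from U: Z = (-24.81, 7.744).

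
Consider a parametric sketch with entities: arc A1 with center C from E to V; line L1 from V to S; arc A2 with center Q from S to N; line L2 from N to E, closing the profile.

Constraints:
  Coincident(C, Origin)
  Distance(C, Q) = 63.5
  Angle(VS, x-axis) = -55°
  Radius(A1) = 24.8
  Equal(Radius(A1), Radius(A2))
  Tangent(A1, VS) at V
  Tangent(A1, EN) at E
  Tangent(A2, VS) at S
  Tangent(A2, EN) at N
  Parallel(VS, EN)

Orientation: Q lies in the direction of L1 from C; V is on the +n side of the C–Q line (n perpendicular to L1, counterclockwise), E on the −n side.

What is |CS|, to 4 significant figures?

68.17

Tangency of A1 to both parallel lines with radius 24.8 puts V and E at C ± 24.8·n: V = (20.31, 14.22), E = (-20.31, -14.22). Equal radii place S and N the same way about Q: S = Q + 24.8·n = (56.74, -37.79), N = Q − 24.8·n = (16.11, -66.24). Then |CS| = |S − C| = 68.17.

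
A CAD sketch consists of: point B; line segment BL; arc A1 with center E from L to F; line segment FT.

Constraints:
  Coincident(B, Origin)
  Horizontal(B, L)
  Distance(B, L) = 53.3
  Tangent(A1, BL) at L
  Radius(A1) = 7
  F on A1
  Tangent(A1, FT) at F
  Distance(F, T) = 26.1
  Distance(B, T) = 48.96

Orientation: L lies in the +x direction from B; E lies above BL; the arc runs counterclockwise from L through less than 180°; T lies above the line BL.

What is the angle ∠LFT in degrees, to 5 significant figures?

111.30°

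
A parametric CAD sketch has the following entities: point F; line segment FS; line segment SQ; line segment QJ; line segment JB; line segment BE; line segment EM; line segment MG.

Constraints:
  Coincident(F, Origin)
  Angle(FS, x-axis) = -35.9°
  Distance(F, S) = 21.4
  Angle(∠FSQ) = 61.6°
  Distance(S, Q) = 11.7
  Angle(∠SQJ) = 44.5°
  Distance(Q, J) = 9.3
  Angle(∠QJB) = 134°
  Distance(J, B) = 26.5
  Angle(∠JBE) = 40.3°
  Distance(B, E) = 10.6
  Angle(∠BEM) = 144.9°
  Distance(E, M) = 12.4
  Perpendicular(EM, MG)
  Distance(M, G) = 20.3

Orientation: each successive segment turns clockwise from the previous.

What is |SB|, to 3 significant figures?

22.2

F is at the origin; FS runs at -35.9° with length 21.4, so S = (17.3, -12.5). ∠FSQ = 61.6° gives SQ at -154° from the x-axis; with |SQ| = 11.7, Q = (6.79, -17.6). ∠SQJ = 44.5° gives QJ at 70.2° from the x-axis; with |QJ| = 9.3, J = (9.94, -8.87). ∠QJB = 134.0° gives JB at 24.2° from the x-axis; with |JB| = 26.5, B = (34.1, 1.99). Then |SB| = |B − S| = 22.2.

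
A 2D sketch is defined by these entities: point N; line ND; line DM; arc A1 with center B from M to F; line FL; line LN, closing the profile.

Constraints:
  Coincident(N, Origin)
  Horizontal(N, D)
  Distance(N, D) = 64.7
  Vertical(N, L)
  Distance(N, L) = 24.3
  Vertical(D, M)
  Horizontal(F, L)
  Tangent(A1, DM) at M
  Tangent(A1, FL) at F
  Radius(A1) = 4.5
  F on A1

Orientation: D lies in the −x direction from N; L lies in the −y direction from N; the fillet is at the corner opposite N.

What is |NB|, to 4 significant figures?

63.37

N is at the origin; ND is horizontal with |ND| = 64.7 and D on the −x side, so D = (-64.70, 0.000). NL is vertical with |NL| = 24.3 and L on the −y side, so L = (0.000, -24.30). The virtual corner opposite N is at (-64.70, -24.30). Tangency of A1 to DM means the radius BM is perpendicular to DM and tangency of A1 to FL means the radius BF is perpendicular to FL, with radius 4.5, so the center B sits 4.5 in from both sides at B = (-60.20, -19.80). Then |NB| = |B − N| = 63.37.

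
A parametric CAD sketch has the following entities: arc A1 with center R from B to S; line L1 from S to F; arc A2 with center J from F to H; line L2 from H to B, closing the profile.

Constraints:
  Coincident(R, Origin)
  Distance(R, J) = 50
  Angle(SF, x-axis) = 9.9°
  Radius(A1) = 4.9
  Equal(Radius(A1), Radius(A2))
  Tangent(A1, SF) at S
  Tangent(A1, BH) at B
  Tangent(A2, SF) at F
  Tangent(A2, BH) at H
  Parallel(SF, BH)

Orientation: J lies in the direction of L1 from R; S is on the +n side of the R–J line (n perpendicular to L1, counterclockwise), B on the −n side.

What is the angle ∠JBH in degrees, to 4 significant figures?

5.597°

Tangency of A1 to both parallel lines with radius 4.9 puts S and B at R ± 4.9·n: S = (-0.8425, 4.827), B = (0.8425, -4.827). Equal radii place F and H the same way about J: F = J + 4.9·n = (48.41, 13.42), H = J − 4.9·n = (50.10, 3.769). Then cos ∠JBH = BJ·BH / (|BJ||BH|), giving 5.597°.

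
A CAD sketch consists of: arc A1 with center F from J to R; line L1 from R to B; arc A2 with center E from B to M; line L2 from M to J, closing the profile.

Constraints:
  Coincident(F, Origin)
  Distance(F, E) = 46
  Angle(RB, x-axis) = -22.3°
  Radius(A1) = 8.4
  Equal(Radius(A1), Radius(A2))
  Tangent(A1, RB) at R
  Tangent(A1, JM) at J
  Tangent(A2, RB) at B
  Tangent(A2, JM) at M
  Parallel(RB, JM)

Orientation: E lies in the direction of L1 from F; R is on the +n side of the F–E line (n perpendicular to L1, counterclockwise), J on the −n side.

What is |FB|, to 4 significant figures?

46.76

Tangency of A1 to both parallel lines with radius 8.4 puts R and J at F ± 8.4·n: R = (3.187, 7.772), J = (-3.187, -7.772). Equal radii place B and M the same way about E: B = E + 8.4·n = (45.75, -9.683), M = E − 8.4·n = (39.37, -25.23). Then |FB| = |B − F| = 46.76.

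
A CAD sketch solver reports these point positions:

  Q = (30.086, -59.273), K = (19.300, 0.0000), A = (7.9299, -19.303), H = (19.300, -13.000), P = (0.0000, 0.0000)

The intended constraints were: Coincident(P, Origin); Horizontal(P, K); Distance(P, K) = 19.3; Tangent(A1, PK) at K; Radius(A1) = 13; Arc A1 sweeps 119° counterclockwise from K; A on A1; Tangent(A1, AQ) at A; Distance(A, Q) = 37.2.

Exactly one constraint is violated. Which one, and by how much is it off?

Distance(A, Q) = 37.2 — off by 8.50.

P = (0.00, 0.00) ✓; P.y = 0.00, K.y = 0.00 ✓; |PK| = 19.30 ✓; ∠(HK, KP) = 90.00° ✓; |HK| = 13.00 ✓; bearing(H→A) − bearing(H→K) = 119.0° ✓; |HA| = 13.00 ✓; ∠(HA, AQ) = 90.00° ✓; |AQ| = 45.70 ✗.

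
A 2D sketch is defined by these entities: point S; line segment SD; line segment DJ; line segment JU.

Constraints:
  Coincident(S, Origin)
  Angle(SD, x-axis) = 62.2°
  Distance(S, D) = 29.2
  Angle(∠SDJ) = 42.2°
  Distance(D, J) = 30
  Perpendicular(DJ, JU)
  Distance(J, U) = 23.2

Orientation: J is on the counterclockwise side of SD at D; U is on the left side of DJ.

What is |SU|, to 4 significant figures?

9.104

∠SDJ = 42.2°, so DJ runs at 62.2° + (180° − 42.2°) = 200.0° from the x-axis; with |DJ| = 30.0, J = D + 30.0·(cos 200.0°, sin 200.0°) = (-14.57, 15.57). DJ is perpendicular to JU; with |JU| = 23.2 on the left of DJ, U = J + 23.2·(0.3420, -0.9397) = (-6.637, -6.232). Then |SU| = |U − S| = 9.104.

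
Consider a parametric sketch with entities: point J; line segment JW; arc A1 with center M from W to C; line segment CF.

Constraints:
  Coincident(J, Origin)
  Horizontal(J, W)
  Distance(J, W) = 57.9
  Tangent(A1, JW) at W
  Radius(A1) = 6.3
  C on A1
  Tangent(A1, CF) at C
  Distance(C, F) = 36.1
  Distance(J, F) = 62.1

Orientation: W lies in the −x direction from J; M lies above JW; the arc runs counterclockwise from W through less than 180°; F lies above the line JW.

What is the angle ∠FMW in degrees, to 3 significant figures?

162°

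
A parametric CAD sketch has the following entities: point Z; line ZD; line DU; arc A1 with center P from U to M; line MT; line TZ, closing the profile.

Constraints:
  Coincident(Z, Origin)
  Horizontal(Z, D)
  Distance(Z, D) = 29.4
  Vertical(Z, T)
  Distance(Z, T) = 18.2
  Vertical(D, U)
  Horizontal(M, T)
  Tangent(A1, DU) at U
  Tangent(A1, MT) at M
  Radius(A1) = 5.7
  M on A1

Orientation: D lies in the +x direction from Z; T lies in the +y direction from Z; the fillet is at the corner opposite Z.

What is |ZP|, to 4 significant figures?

26.79

ZT is vertical with |ZT| = 18.2 and T on the +y side, so T = (0.000, 18.20). The virtual corner opposite Z is at (29.40, 18.20). The tangent condition forces PU to be normal to DU and tangency of A1 to MT means the radius PM is perpendicular to MT, with radius 5.7, so the center P sits 5.7 in from both sides at P = (23.70, 12.50). Then |ZP| = |P − Z| = 26.79.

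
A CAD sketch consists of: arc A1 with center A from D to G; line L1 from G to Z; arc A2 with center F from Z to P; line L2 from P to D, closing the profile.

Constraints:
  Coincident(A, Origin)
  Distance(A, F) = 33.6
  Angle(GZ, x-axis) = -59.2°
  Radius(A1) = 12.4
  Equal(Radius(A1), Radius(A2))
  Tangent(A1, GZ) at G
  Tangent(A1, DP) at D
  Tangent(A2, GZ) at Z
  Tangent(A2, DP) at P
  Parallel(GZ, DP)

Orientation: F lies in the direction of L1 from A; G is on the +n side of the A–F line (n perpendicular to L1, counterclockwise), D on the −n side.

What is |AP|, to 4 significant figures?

35.82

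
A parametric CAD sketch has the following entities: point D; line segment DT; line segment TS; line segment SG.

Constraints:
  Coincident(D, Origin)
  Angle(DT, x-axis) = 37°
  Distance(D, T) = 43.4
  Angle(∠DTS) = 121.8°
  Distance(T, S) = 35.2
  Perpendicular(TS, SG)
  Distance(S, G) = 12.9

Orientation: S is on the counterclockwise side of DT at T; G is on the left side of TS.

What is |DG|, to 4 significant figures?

62.83

D is at the origin; DT runs at 37.0° with length 43.4, so T = 43.4·(cos 37.0°, sin 37.0°) = (34.66, 26.12). ∠DTS = 121.8°, so TS runs at 37.0° + (180° − 121.8°) = 95.20° from the x-axis; with |TS| = 35.2, S = T + 35.2·(cos 95.20°, sin 95.20°) = (31.47, 61.17). TS ⟂ SG; with |SG| = 12.9 on the left of TS, G = S + 12.9·(-0.9959, -0.09063) = (18.62, 60.00). Then |DG| = |G − D| = 62.83.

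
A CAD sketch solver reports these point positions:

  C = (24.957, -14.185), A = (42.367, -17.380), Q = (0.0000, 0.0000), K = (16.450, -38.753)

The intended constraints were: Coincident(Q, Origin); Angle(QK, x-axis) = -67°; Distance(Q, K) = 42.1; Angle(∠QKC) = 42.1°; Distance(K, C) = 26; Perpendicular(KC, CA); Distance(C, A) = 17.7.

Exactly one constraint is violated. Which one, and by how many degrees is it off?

Perpendicular(KC, CA) — off by 8.70°.

Q = (0.00, 0.00) ✓; QK at -67.00° ✓; |QK| = 42.10 ✓; ∠QKC = 42.10° ✓; |KC| = 26.00 ✓; ∠(KC, CA) = 81.30° ✗; |CA| = 17.70 ✓.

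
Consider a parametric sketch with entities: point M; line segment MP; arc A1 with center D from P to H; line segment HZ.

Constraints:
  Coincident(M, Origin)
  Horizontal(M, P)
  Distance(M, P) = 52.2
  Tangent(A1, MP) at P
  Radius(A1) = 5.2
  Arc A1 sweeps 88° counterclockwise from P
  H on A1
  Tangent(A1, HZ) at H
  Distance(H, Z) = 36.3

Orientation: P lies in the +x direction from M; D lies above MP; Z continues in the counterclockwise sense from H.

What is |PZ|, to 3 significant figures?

41.8

On A1, P sits at bearing -90° from D; an 88° counterclockwise sweep puts H at bearing -2°, so H = D + 5.2·(cos -2°, sin -2°) = (57.4, 5.02). Since A1 is tangent to HZ there, DH ⟂ HZ, so HZ runs along (−sin -2°, cos -2°); with |HZ| = 36.3, Z = (58.7, 41.3). Then |PZ| = |Z − P| = 41.8.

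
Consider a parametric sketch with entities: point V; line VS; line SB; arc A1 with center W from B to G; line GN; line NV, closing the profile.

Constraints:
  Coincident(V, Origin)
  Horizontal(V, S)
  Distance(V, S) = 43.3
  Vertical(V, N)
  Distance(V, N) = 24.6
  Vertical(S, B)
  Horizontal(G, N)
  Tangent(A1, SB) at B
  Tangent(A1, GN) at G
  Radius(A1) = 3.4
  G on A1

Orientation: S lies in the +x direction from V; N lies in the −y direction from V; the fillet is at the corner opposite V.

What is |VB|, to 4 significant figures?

48.21

V is at the origin; V and S share the same y with |VS| = 43.3 and S on the +x side, so S = (43.30, 0.000). VN is vertical with |VN| = 24.6 and N on the −y side, so N = (0.000, -24.60). The virtual corner opposite V is at (43.30, -24.60). The tangent condition forces WB to be normal to SB and tangency of A1 to GN means the radius WG is perpendicular to GN, with radius 3.4, so the center W sits 3.4 in from both sides at W = (39.90, -21.20). That places the tangent points at B = (43.30, -21.20) on SB and G = (39.90, -24.60) on GN. Then |VB| = |B − V| = 48.21.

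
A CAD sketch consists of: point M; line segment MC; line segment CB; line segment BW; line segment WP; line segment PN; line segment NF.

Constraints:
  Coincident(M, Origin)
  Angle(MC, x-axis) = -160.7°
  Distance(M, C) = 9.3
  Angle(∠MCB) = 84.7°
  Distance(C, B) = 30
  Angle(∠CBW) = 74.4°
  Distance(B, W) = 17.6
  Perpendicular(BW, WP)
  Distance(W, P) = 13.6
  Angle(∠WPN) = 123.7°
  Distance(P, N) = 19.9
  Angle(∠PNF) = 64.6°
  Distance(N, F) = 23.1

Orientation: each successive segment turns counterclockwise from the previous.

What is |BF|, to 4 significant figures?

2.903

∠WPN = 123.7° gives PN at -173.5° from the x-axis; with |PN| = 19.9, N = (-11.40, -10.86). ∠PNF = 64.6° gives NF at -58.10° from the x-axis; with |NF| = 23.1, F = (0.8105, -30.47). Then |BF| = |F − B| = 2.903.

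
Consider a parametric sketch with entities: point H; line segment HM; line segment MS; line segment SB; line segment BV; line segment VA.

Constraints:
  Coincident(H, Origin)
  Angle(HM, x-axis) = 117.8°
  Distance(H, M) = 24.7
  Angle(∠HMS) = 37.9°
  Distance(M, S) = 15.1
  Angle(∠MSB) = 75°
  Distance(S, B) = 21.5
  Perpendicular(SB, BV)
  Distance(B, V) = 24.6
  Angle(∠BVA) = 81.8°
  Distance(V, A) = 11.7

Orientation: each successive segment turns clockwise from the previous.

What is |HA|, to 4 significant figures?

31.31

H is at the origin; HM runs at 117.8° with length 24.7, so M = (-11.52, 21.85). ∠HMS = 37.9° gives MS at -24.30° from the x-axis; with |MS| = 15.1, S = (2.242, 15.64). ∠MSB = 75.0° gives SB at -129.3° from the x-axis; with |SB| = 21.5, B = (-11.38, -1.002). SB ⟂ BV, so BV runs at 140.7°; with |BV| = 24.6, V = (-30.41, 14.58). ∠BVA = 81.8° gives VA at 42.50° from the x-axis; with |VA| = 11.7, A = (-21.79, 22.48). Then |HA| = |A − H| = 31.31.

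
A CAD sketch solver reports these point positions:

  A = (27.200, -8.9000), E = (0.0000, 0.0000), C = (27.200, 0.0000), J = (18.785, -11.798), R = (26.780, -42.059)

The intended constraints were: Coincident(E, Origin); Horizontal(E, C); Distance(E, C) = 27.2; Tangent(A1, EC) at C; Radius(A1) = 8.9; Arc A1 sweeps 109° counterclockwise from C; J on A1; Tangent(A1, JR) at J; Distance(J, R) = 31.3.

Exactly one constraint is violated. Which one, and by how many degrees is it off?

Tangent(A1, JR) at J — off by 4.20°.

E = (0.00, 0.00) ✓; E.y = 0.00, C.y = 0.00 ✓; |EC| = 27.20 ✓; ∠(AC, CE) = 90.00° ✓; |AC| = 8.900 ✓; bearing(A→J) − bearing(A→C) = 109.0° ✓; |AJ| = 8.900 ✓; ∠(AJ, JR) = 94.20° ✗; |JR| = 31.30 ✓.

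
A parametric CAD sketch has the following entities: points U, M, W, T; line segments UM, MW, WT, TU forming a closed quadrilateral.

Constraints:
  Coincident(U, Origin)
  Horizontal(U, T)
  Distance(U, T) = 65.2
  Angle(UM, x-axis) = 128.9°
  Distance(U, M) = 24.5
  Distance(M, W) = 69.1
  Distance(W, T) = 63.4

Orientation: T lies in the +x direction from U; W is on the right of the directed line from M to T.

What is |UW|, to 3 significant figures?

45.2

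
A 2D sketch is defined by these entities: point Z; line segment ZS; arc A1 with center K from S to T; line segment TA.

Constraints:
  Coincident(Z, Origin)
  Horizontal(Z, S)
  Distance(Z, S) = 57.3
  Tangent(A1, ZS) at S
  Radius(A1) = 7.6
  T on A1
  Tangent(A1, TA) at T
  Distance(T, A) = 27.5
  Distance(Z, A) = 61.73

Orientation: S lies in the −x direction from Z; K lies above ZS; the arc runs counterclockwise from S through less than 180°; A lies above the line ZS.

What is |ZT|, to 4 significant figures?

50.32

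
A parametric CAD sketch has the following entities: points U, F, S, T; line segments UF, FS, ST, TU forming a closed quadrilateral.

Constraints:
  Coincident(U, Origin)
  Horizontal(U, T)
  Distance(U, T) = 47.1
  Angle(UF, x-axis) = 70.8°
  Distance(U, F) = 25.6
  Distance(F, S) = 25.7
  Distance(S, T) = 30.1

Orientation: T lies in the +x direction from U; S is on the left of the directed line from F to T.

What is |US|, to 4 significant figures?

43.43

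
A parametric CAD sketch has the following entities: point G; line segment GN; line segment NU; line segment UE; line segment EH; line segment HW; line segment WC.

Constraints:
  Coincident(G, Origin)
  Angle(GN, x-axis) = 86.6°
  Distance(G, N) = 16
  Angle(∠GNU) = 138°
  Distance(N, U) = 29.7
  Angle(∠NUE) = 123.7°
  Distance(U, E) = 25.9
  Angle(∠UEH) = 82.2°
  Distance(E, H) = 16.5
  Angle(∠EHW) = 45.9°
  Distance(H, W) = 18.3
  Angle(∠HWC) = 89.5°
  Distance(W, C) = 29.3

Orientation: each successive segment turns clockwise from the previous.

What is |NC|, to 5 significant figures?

66.046

G is at the origin; GN runs at 86.6° with length 16.0, so N = (0.94890, 15.972). ∠GNU = 138.0° gives NU at 44.600° from the x-axis; with |NU| = 29.7, U = (22.096, 36.826). ∠NUE = 123.7° gives UE at -11.700° from the x-axis; with |UE| = 25.9, E = (47.458, 31.574). ∠UEH = 82.2° gives EH at -109.50° from the x-axis; with |EH| = 16.5, H = (41.950, 16.020). ∠EHW = 45.9° gives HW at 116.40° from the x-axis; with |HW| = 18.3, W = (33.813, 32.412). ∠HWC = 89.5° gives WC at 25.900° from the x-axis; with |WC| = 29.3, C = (60.170, 45.210). Then |NC| = |C − N| = 66.046.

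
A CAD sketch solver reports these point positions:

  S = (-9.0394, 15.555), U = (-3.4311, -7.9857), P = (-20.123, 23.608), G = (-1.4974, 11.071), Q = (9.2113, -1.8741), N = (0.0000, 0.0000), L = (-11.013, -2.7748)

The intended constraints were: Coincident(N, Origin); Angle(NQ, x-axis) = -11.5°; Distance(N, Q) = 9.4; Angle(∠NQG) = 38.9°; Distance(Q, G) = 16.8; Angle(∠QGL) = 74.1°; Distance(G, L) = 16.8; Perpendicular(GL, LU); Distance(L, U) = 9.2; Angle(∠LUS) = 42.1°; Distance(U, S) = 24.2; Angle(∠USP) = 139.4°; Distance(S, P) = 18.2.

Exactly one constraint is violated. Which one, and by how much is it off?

Distance(S, P) = 18.2 — off by 4.50.

N = (0.00, 0.00) ✓; NQ at -11.50° ✓; |NQ| = 9.400 ✓; ∠NQG = 38.90° ✓; |QG| = 16.80 ✓; ∠QGL = 74.10° ✓; |GL| = 16.80 ✓; ∠(GL, LU) = 90.00° ✓; |LU| = 9.200 ✓; ∠LUS = 42.10° ✓; |US| = 24.20 ✓; ∠USP = 139.4° ✓; |SP| = 13.70 ✗.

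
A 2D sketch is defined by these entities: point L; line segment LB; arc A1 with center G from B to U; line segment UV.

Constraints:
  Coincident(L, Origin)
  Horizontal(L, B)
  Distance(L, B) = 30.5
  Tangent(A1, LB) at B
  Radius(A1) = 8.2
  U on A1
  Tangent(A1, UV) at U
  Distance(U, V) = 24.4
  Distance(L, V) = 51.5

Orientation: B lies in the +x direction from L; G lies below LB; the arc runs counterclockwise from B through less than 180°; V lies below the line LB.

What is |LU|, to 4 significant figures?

27.86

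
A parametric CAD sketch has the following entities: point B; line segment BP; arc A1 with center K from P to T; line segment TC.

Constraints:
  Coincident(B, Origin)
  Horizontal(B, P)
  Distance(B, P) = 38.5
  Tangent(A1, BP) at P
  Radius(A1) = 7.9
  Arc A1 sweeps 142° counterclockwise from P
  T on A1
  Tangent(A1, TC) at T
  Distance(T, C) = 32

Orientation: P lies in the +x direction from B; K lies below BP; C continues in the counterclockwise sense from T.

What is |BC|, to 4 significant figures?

67.88

On A1, P sits at bearing 90° from K; a 142° counterclockwise sweep puts T at bearing 232°, so T = K + 7.9·(cos 232°, sin 232°) = (33.64, -14.13). The tangent condition forces KT to be normal to TC, so TC runs along (−sin 232°, cos 232°); with |TC| = 32.0, C = (58.85, -33.83). Then |BC| = |C − B| = 67.88.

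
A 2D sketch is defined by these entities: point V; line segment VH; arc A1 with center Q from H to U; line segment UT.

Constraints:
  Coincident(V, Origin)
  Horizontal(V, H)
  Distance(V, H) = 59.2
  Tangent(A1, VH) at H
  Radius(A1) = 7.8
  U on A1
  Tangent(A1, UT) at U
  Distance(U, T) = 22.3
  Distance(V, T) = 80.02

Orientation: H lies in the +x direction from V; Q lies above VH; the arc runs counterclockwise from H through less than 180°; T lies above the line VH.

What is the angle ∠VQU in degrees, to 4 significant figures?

145.4°

Checks: ∠(QH, HV) = 90.00° ✓; |QU| = 7.800 ✓; ∠(QU, UT) = 90.00° ✓; |UT| = 22.30 ✓; |VT| = 80.02 ✓.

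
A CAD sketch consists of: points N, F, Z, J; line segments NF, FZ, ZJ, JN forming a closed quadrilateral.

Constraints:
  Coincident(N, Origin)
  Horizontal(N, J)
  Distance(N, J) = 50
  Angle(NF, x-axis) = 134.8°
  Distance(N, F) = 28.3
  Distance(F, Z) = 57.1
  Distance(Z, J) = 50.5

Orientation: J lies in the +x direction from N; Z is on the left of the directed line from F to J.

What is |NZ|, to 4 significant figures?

55.78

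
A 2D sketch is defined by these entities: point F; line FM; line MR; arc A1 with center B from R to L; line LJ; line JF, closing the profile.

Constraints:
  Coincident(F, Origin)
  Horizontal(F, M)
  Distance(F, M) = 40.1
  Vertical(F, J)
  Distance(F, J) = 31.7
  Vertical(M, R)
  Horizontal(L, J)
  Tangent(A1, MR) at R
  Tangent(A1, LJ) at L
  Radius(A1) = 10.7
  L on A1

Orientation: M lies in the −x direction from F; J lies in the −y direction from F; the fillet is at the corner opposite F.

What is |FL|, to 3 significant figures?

43.2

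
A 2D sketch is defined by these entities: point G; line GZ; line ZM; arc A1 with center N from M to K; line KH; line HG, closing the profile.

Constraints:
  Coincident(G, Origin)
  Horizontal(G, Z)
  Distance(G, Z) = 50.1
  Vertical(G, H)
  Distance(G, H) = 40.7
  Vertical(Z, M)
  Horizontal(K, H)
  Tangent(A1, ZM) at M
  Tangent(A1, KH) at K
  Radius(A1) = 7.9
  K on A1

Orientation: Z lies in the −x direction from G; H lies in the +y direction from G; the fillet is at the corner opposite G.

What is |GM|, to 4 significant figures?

59.88

G is at the origin; G and Z share the same y with |GZ| = 50.1 and Z on the −x side, so Z = (-50.10, 0.000). G and H share the same x with |GH| = 40.7 and H on the +y side, so H = (0.000, 40.70). The virtual corner opposite G is at (-50.10, 40.70). Since A1 is tangent to ZM there, NM ⟂ ZM and tangency of A1 to KH means the radius NK is perpendicular to KH, with radius 7.9, so the center N sits 7.9 in from both sides at N = (-42.20, 32.80). That places the tangent points at M = (-50.10, 32.80) on ZM and K = (-42.20, 40.70) on KH. Then |GM| = |M − G| = 59.88.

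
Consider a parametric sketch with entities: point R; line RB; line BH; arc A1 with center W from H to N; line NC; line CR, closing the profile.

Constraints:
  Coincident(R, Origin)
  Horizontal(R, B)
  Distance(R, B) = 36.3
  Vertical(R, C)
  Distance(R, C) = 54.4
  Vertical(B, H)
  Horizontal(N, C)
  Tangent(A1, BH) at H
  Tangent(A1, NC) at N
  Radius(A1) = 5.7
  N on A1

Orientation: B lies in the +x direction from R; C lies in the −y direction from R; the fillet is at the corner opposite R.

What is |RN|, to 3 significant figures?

62.4

R is at the origin; R and B share the same y with |RB| = 36.3 and B on the +x side, so B = (36.3, 0.00). R and C share the same x with |RC| = 54.4 and C on the −y side, so C = (0.00, -54.4). The virtual corner opposite R is at (36.3, -54.4). A1 meets BH tangentially, so WH is at right angles to BH and since A1 is tangent to NC there, WN ⟂ NC, with radius 5.7, so the center W sits 5.7 in from both sides at W = (30.6, -48.7). That places the tangent points at H = (36.3, -48.7) on BH and N = (30.6, -54.4) on NC. Then |RN| = |N − R| = 62.4.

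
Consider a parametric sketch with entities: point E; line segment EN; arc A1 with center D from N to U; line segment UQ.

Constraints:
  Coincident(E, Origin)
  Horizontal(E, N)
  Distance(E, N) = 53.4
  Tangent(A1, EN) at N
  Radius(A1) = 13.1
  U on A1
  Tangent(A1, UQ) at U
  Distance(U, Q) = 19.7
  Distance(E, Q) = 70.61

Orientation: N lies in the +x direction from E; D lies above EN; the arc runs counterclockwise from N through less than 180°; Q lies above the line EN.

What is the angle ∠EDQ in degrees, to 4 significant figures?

122.6°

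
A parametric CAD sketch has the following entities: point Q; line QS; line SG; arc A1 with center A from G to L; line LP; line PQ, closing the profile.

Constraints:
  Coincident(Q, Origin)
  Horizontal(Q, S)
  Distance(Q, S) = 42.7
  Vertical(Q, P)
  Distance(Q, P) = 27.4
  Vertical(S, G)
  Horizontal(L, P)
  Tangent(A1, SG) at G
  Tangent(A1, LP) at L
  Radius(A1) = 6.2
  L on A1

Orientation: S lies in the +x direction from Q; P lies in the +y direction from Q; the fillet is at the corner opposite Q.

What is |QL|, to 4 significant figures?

45.64

Q is at the origin; QS is horizontal with |QS| = 42.7 and S on the +x side, so S = (42.70, 0.000). QP is vertical with |QP| = 27.4 and P on the +y side, so P = (0.000, 27.40). The virtual corner opposite Q is at (42.70, 27.40). The tangent condition forces AG to be normal to SG and tangency of A1 to LP means the radius AL is perpendicular to LP, with radius 6.2, so the center A sits 6.2 in from both sides at A = (36.50, 21.20). That places the tangent points at G = (42.70, 21.20) on SG and L = (36.50, 27.40) on LP. Then |QL| = |L − Q| = 45.64.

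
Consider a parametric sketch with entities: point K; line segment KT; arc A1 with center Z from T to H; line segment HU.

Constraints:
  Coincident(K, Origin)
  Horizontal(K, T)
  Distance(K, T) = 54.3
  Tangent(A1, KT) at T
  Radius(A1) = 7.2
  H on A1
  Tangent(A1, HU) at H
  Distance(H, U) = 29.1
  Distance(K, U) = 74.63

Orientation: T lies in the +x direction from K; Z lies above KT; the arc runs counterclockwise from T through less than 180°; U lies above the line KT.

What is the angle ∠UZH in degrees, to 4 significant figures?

76.10°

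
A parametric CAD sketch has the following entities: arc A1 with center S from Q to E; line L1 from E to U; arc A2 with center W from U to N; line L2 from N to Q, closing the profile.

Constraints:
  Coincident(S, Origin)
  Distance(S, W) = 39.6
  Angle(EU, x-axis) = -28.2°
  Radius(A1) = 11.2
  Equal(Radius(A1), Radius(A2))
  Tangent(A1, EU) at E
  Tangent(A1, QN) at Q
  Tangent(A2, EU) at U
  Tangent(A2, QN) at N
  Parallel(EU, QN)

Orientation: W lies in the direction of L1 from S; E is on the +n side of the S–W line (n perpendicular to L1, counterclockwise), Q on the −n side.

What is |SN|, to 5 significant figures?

41.153

Tangency of A1 to both parallel lines with radius 11.2 puts E and Q at S ± 11.2·n: E = (5.2926, 9.8706), Q = (-5.2926, -9.8706). Equal radii place U and N the same way about W: U = W + 11.2·n = (40.192, -8.8424), N = W − 11.2·n = (29.607, -28.584). Then |SN| = |N − S| = 41.153.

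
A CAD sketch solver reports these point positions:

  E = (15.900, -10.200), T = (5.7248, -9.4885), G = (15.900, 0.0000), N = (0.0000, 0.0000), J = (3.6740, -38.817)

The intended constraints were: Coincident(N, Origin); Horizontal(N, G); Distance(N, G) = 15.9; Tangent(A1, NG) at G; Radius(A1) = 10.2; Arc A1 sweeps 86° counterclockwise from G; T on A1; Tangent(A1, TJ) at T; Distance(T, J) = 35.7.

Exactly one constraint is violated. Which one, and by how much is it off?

Distance(T, J) = 35.7 — off by 6.30.

N = (0.00, 0.00) ✓; N.y = 0.00, G.y = 0.00 ✓; |NG| = 15.90 ✓; ∠(EG, GN) = 90.00° ✓; |EG| = 10.20 ✓; bearing(E→T) − bearing(E→G) = 86.00° ✓; |ET| = 10.20 ✓; ∠(ET, TJ) = 90.00° ✓; |TJ| = 29.40 ✗.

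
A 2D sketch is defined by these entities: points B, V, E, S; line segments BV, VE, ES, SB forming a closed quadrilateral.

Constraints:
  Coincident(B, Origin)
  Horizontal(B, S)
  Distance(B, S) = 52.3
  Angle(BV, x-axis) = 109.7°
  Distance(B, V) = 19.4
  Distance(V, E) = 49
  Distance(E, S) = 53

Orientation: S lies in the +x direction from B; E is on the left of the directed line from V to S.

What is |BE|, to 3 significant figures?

58.3

B is at the origin; BS is horizontal with |BS| = 52.3 and S in +x, so S = (52.3, 0). BV runs at 109.7° with |BV| = 19.4, so V = (-6.54, 18.3). E is determined by |VE| = 49.0 and |ES| = 53.0 together: it lies at the intersection of circle(V, 49.0) and circle(S, 53.0). With |VS| = 61.6, the foot of the radical line on VS is 27.5 from V and the perpendicular offset is √(49.0² − 27.5²) = 40.6. Taking the left-of-VS solution: E = (31.7, 48.9).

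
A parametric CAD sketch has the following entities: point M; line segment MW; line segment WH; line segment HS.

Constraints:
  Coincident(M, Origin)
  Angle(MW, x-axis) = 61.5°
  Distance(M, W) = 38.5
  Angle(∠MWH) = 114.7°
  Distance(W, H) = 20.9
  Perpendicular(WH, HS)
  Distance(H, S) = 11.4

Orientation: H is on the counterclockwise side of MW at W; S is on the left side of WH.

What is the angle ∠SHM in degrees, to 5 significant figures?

46.600°

∠MWH = 114.7°, so WH runs at 61.5° + (180° − 114.7°) = 126.80° from the x-axis; with |WH| = 20.9, H = W + 20.9·(cos 126.80°, sin 126.80°) = (5.8510, 50.570). WH ⟂ HS; with |HS| = 11.4 on the left of WH, S = H + 11.4·(-0.80073, -0.59902) = (-3.2773, 43.741). Then cos ∠SHM = HS·HM / (|HS||HM|), giving 46.600°.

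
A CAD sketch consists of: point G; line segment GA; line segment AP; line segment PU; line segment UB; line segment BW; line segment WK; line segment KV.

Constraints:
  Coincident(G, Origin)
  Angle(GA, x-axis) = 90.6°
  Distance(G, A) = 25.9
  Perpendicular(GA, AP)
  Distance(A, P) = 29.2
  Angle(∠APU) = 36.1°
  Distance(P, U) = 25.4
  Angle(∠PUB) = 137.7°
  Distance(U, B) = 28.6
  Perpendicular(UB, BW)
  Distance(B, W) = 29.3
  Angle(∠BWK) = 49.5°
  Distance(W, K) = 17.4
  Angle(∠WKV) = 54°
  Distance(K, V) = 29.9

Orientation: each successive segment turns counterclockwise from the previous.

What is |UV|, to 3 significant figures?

45.8

∠BWK = 49.5° gives WK at -133° from the x-axis; with |WK| = 17.4, K = (4.34, 30.5). ∠WKV = 54.0° gives KV at -6.70° from the x-axis; with |KV| = 29.9, V = (34.0, 27.0). Then |UV| = |V − U| = 45.8.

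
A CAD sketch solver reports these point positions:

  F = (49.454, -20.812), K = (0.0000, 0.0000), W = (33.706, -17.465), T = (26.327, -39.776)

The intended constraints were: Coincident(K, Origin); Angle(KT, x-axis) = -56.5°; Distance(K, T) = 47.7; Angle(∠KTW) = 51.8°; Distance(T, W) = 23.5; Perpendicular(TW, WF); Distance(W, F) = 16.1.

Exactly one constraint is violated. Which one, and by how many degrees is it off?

Perpendicular(TW, WF) — off by 6.30°.

K = (0.00, 0.00) ✓; KT at -56.50° ✓; |KT| = 47.70 ✓; ∠KTW = 51.80° ✓; |TW| = 23.50 ✓; ∠(TW, WF) = 83.70° ✗; |WF| = 16.10 ✓.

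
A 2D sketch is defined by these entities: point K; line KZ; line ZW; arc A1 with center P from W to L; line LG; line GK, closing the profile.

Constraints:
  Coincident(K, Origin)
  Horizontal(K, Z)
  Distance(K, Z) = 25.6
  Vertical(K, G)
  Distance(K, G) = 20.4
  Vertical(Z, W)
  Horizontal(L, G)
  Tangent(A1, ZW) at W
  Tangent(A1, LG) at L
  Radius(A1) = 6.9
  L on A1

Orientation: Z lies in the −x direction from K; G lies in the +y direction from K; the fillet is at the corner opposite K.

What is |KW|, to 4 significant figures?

28.94

The virtual corner opposite K is at (-25.60, 20.40). Since A1 is tangent to ZW there, PW ⟂ ZW and since A1 is tangent to LG there, PL ⟂ LG, with radius 6.9, so the center P sits 6.9 in from both sides at P = (-18.70, 13.50). That places the tangent points at W = (-25.60, 13.50) on ZW and L = (-18.70, 20.40) on LG. Then |KW| = |W − K| = 28.94.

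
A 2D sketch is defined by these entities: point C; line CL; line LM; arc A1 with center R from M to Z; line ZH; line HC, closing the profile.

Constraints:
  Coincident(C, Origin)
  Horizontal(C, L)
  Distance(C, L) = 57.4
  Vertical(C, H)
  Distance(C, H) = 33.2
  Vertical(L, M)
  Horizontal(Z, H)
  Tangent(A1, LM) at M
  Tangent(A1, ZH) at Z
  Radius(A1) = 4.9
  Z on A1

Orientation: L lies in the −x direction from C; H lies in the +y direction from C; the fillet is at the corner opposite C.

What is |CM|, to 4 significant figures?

64.00

C is at the origin; C and L share the same y with |CL| = 57.4 and L on the −x side, so L = (-57.40, 0.000). C and H share the same x with |CH| = 33.2 and H on the +y side, so H = (0.000, 33.20). The virtual corner opposite C is at (-57.40, 33.20). Tangency of A1 to LM means the radius RM is perpendicular to LM and since A1 is tangent to ZH there, RZ ⟂ ZH, with radius 4.9, so the center R sits 4.9 in from both sides at R = (-52.50, 28.30). That places the tangent points at M = (-57.40, 28.30) on LM and Z = (-52.50, 33.20) on ZH. Then |CM| = |M − C| = 64.00.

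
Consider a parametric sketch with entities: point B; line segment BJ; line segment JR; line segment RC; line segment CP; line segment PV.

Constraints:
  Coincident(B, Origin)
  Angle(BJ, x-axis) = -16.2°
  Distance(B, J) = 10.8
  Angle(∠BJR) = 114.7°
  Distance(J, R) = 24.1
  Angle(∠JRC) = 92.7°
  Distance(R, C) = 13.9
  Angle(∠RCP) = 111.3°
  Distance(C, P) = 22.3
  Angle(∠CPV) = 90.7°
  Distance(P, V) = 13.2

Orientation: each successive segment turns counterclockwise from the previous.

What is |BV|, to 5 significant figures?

3.5703

∠RCP = 111.3° gives CP at -154.90° from the x-axis; with |CP| = 22.3, P = (-4.1097, 15.329). ∠CPV = 90.7° gives PV at -65.600° from the x-axis; with |PV| = 13.2, V = (1.3432, 3.3080). Then |BV| = |V − B| = 3.5703.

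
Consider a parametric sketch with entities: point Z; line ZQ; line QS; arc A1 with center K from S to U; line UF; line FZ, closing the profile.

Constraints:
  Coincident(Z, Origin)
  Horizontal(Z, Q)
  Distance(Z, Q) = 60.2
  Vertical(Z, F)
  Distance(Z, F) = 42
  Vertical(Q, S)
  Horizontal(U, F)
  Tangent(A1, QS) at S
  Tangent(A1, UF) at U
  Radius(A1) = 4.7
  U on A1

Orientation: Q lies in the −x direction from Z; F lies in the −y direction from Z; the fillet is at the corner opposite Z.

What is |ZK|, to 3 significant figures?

66.9

Z and F share the same x with |ZF| = 42.0 and F on the −y side, so F = (0.00, -42.0). The virtual corner opposite Z is at (-60.2, -42.0). The tangent condition forces KS to be normal to QS and the tangent condition forces KU to be normal to UF, with radius 4.7, so the center K sits 4.7 in from both sides at K = (-55.5, -37.3). Then |ZK| = |K − Z| = 66.9.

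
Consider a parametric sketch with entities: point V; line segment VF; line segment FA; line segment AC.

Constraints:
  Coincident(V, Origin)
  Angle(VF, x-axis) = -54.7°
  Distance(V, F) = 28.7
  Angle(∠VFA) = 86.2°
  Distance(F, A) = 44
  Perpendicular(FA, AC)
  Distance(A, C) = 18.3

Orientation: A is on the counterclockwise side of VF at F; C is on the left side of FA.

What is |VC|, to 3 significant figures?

43.3

V is at the origin; VF runs at -54.7° with length 28.7, so F = 28.7·(cos -54.7°, sin -54.7°) = (16.6, -23.4). ∠VFA = 86.2°, so FA runs at -54.7° + (180° − 86.2°) = 39.1° from the x-axis; with |FA| = 44.0, A = F + 44.0·(cos 39.1°, sin 39.1°) = (50.7, 4.33). FA is perpendicular to AC; with |AC| = 18.3 on the left of FA, C = A + 18.3·(-0.631, 0.776) = (39.2, 18.5). Then |VC| = |C − V| = 43.3.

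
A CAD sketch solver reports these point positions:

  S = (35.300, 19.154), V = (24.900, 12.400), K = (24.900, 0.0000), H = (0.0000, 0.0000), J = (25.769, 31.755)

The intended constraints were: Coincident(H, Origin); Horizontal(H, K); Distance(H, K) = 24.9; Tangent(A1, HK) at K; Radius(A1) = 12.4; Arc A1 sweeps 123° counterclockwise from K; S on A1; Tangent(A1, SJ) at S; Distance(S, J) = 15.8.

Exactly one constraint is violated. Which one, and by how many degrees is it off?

Tangent(A1, SJ) at S — off by 4.10°.

H = (0.00, 0.00) ✓; H.y = 0.00, K.y = 0.00 ✓; |HK| = 24.90 ✓; ∠(VK, KH) = 90.00° ✓; |VK| = 12.40 ✓; bearing(V→S) − bearing(V→K) = 123.0° ✓; |VS| = 12.40 ✓; ∠(VS, SJ) = 85.90° ✗; |SJ| = 15.80 ✓.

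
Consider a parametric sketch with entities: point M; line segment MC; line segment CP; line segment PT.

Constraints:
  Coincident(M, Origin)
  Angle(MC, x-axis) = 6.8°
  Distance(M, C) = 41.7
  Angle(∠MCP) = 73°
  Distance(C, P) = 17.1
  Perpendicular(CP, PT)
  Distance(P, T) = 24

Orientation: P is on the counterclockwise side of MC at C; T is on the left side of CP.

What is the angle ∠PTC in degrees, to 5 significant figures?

35.470°

M is at the origin; MC runs at 6.8° with length 41.7, so C = 41.7·(cos 6.8°, sin 6.8°) = (41.407, 4.9374). ∠MCP = 73.0°, so CP runs at 6.8° + (180° − 73.0°) = 113.80° from the x-axis; with |CP| = 17.1, P = C + 17.1·(cos 113.80°, sin 113.80°) = (34.506, 20.583). CP is perpendicular to PT; with |PT| = 24.0 on the left of CP, T = P + 24.0·(-0.91496, -0.40355) = (12.547, 10.898). Then cos ∠PTC = TP·TC / (|TP||TC|), giving 35.470°.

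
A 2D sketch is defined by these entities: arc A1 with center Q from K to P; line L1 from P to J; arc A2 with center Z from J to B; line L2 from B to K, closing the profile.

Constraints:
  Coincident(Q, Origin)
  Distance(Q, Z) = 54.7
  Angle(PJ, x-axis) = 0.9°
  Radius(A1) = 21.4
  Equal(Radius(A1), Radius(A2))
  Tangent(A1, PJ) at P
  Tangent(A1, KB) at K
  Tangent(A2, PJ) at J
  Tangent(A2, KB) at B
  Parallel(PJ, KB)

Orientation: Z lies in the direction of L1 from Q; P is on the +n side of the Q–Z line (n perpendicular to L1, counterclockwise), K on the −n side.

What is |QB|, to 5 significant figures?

58.737

The slot axis is L1's direction at 0.9°, so u = (cos 0.9°, sin 0.9°) = (0.99988, 0.015707) and n = (−sin 0.9°, cos 0.9°) = (-0.015707, 0.99988). Q is at the origin and Z lies 54.7 along u from Q, so Z = 54.7·u = (54.693, 0.85919). Tangency of A1 to both parallel lines with radius 21.4 puts P and K at Q ± 21.4·n: P = (-0.33614, 21.397), K = (0.33614, -21.397). Equal radii place J and B the same way about Z: J = Z + 21.4·n = (54.357, 22.257), B = Z − 21.4·n = (55.029, -20.538). Then |QB| = |B − Q| = 58.737.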